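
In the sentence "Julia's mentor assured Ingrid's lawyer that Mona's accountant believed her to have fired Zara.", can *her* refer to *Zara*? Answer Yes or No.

No

*her* is a pronoun; Principle B requires it to be free in its binding domain — the clause headed by 'believed'.
— Zara: object of the clause headed by 'fired'; is c-commanded by the pronoun; coreference would bind this R-expression — blocked (Principle C).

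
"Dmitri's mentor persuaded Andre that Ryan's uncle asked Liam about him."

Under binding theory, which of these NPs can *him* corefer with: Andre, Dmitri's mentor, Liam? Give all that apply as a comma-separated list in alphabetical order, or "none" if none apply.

Andre, Dmitri's mentor

*him* is a pronoun; Principle B requires it to be free in its binding domain — the clause headed by 'asked'.
— Andre: object of the matrix clause; c-commands the pronoun but lies outside its binding domain — allowed.
— Dmitri's mentor: subject of the matrix clause; c-commands the pronoun but lies outside its binding domain — allowed.
— Liam: object of the clause headed by 'asked'; c-commands the pronoun within its binding domain — blocked (Principle B).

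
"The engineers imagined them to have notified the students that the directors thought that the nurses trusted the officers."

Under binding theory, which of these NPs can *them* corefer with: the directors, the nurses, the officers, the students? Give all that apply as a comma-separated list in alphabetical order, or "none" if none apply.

none

*them* is a pronoun; Principle B requires it to be free in its binding domain — the matrix clause.
— the directors: subject of the clause headed by 'thought'; is c-commanded by the pronoun; coreference would bind this R-expression — blocked (Principle C).
— the nurses: subject of the clause headed by 'trusted'; is c-commanded by the pronoun; coreference would bind this R-expression — blocked (Principle C).
— the officers: object of the clause headed by 'trusted'; is c-commanded by the pronoun; coreference would bind this R-expression — blocked (Principle C).
— the students: object of the clause headed by 'notified'; is c-commanded by the pronoun; coreference would bind this R-expression — blocked (Principle C).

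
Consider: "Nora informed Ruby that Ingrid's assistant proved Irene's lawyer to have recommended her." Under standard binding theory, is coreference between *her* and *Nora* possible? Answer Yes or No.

*Nora* is an R-expression; Principle C requires it to be free (not bound by any c-commanding expression).
— her: object of the clause headed by 'recommended'; the pronoun does not c-command the R-expression — coreference allowed.

Yes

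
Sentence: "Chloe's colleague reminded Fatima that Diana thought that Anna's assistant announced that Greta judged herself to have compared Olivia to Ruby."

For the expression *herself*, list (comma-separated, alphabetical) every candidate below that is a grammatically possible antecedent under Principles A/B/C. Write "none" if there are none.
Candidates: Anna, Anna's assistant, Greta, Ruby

Greta

*herself* is a reflexive; Principle A requires it to be bound within its binding domain — the clause headed by 'judged'.
— Anna: possessor inside the subject DP of the clause headed by 'announced'; does not c-command the reflexive — cannot bind it (Principle A).
— Anna's assistant: subject of the clause headed by 'announced'; c-commands the reflexive but lies outside its binding domain — cannot bind it (Principle A).
— Greta: subject of the clause headed by 'judged'; c-commands the reflexive within its binding domain — allowed (Principle A).
— Ruby: second object of the clause headed by 'compared'; does not c-command the reflexive — cannot bind it (Principle A).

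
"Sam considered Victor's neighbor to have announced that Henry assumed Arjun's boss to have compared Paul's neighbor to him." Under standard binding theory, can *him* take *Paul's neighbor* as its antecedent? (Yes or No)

No

*him* is a pronoun; Principle B requires it to be free in its binding domain — the clause headed by 'compared'.
— Paul's neighbor: object of the clause headed by 'compared'; c-commands the pronoun within its binding domain — blocked (Principle B).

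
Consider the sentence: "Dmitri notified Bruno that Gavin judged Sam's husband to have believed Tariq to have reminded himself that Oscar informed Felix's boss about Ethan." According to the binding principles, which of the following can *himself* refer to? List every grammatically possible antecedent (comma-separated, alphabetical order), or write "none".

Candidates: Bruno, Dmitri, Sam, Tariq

Tariq

*himself* is a reflexive; Principle A requires it to be bound within its binding domain — the clause headed by 'reminded'.
— Bruno: object of the matrix clause; c-commands the reflexive but lies outside its binding domain — cannot bind it (Principle A).
— Dmitri: subject of the matrix clause; c-commands the reflexive but lies outside its binding domain — cannot bind it (Principle A).
— Sam: possessor inside the subject DP of the clause headed by 'believed'; does not c-command the reflexive — cannot bind it (Principle A).
— Tariq: subject of the clause headed by 'reminded'; c-commands the reflexive within its binding domain — allowed (Principle A).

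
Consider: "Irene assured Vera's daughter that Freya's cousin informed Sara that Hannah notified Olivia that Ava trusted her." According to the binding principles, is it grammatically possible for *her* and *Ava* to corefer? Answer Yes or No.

No

*her* is a pronoun; Principle B requires it to be free in its binding domain — the clause headed by 'trusted'.
— Ava: subject of the clause headed by 'trusted'; c-commands the pronoun within its binding domain — blocked (Principle B).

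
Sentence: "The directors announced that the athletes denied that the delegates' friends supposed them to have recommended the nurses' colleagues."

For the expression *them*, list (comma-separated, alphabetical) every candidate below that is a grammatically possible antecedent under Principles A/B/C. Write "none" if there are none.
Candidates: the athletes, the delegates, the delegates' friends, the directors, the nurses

*them* is a pronoun; Principle B requires it to be free in its binding domain — the clause headed by 'supposed'.
— the athletes: subject of the clause headed by 'denied'; c-commands the pronoun but lies outside its binding domain — allowed.
— the delegates: possessor inside the subject DP of the clause headed by 'supposed'; does not c-command the pronoun — Principle B does not apply; allowed.
— the delegates' friends: subject of the clause headed by 'supposed'; c-commands the pronoun within its binding domain — blocked (Principle B).
— the directors: subject of the matrix clause; c-commands the pronoun but lies outside its binding domain — allowed.
— the nurses: possessor inside the object DP of the clause headed by 'recommended'; is c-commanded by the pronoun; coreference would bind this R-expression — blocked (Principle C).

the athletes, the delegates, the directors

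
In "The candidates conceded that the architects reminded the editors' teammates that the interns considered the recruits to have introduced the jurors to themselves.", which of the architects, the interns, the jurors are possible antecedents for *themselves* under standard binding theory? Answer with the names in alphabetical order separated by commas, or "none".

*themselves* is a reflexive; Principle A requires it to be bound within its binding domain — the clause headed by 'introduced'.
— the architects: subject of the clause headed by 'reminded'; c-commands the reflexive but lies outside its binding domain — cannot bind it (Principle A).
— the interns: subject of the clause headed by 'considered'; c-commands the reflexive but lies outside its binding domain — cannot bind it (Principle A).
— the jurors: object of the clause headed by 'introduced'; c-commands the reflexive within its binding domain — allowed (Principle A).

the jurors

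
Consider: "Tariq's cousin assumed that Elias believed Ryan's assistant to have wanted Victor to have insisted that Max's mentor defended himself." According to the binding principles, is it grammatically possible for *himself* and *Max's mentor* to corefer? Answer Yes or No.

*himself* is a reflexive; Principle A requires it to be bound within its binding domain — the clause headed by 'defended'.
— Max's mentor: subject of the clause headed by 'defended'; c-commands the reflexive within its binding domain — allowed (Principle A).

Yes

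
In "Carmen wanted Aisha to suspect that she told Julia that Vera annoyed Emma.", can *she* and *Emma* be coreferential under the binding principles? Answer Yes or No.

No

*Emma* is an R-expression; Principle C requires it to be free (not bound by any c-commanding expression).
— she: subject of the clause headed by 'told'; the pronoun c-commands the R-expression — coreference blocked (Principle C).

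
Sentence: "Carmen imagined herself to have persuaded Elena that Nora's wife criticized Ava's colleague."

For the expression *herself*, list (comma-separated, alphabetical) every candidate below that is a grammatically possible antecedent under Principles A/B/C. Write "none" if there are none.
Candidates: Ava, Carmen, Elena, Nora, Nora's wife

*herself* is a reflexive; Principle A requires it to be bound within its binding domain — the matrix clause.
— Ava: possessor inside the object DP of the clause headed by 'criticized'; does not c-command the reflexive — cannot bind it (Principle A).
— Carmen: subject of the matrix clause; c-commands the reflexive within its binding domain — allowed (Principle A).
— Elena: object of the clause headed by 'persuaded'; does not c-command the reflexive — cannot bind it (Principle A).
— Nora: possessor inside the subject DP of the clause headed by 'criticized'; does not c-command the reflexive — cannot bind it (Principle A).
— Nora's wife: subject of the clause headed by 'criticized'; does not c-command the reflexive — cannot bind it (Principle A).

Carmen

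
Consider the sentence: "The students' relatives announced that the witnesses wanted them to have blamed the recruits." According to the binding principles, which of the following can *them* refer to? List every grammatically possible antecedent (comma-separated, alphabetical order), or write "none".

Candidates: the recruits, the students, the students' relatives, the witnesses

the students, the students' relatives

*them* is a pronoun; Principle B requires it to be free in its binding domain — the clause headed by 'wanted'.
— the recruits: object of the clause headed by 'blamed'; is c-commanded by the pronoun; coreference would bind this R-expression — blocked (Principle C).
— the students: possessor inside the subject DP of the matrix clause; does not c-command the pronoun — Principle B does not apply; allowed.
— the students' relatives: subject of the matrix clause; c-commands the pronoun but lies outside its binding domain — allowed.
— the witnesses: subject of the clause headed by 'wanted'; c-commands the pronoun within its binding domain — blocked (Principle B).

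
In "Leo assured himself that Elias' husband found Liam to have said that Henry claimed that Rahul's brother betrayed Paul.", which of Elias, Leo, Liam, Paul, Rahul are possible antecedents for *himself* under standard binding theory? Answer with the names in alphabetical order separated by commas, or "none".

Leo

*himself* is a reflexive; Principle A requires it to be bound within its binding domain — the matrix clause.
— Elias: possessor inside the subject DP of the clause headed by 'found'; does not c-command the reflexive — cannot bind it (Principle A).
— Leo: subject of the matrix clause; c-commands the reflexive within its binding domain — allowed (Principle A).
— Liam: subject of the clause headed by 'said'; does not c-command the reflexive — cannot bind it (Principle A).
— Paul: object of the clause headed by 'betrayed'; does not c-command the reflexive — cannot bind it (Principle A).
— Rahul: possessor inside the subject DP of the clause headed by 'betrayed'; does not c-command the reflexive — cannot bind it (Principle A).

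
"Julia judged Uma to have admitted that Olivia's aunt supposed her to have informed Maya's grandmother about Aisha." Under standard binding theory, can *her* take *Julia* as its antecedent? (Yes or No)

*her* is a pronoun; Principle B requires it to be free in its binding domain — the clause headed by 'supposed'.
— Julia: subject of the matrix clause; c-commands the pronoun but lies outside its binding domain — allowed.

Yes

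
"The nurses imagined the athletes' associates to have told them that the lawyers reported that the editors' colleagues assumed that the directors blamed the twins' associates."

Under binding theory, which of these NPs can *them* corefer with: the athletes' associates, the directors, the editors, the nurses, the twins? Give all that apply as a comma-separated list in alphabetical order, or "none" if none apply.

*them* is a pronoun; Principle B requires it to be free in its binding domain — the clause headed by 'told'.
— the athletes' associates: subject of the clause headed by 'told'; c-commands the pronoun within its binding domain — blocked (Principle B).
— the directors: subject of the clause headed by 'blamed'; is c-commanded by the pronoun; coreference would bind this R-expression — blocked (Principle C).
— the editors: possessor inside the subject DP of the clause headed by 'assumed'; is c-commanded by the pronoun; coreference would bind this R-expression — blocked (Principle C).
— the nurses: subject of the matrix clause; c-commands the pronoun but lies outside its binding domain — allowed.
— the twins: possessor inside the object DP of the clause headed by 'blamed'; is c-commanded by the pronoun; coreference would bind this R-expression — blocked (Principle C).

the nurses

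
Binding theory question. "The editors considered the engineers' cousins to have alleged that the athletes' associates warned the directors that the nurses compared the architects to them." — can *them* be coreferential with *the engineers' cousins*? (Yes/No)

Yes

*them* is a pronoun; Principle B requires it to be free in its binding domain — the clause headed by 'compared'.
— the engineers' cousins: subject of the clause headed by 'alleged'; c-commands the pronoun but lies outside its binding domain — allowed.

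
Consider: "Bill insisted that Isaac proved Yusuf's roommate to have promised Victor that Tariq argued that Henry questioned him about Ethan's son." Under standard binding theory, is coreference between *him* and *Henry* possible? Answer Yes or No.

*Henry* is an R-expression; Principle C requires it to be free (not bound by any c-commanding expression).
— him: object of the clause headed by 'questioned'; the R-expression locally c-commands the pronoun — coreference blocked (Principle B on the pronoun).

No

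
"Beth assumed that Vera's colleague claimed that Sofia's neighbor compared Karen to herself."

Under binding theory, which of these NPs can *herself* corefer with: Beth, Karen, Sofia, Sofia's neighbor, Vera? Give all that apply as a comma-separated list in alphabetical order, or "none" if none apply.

Karen, Sofia's neighbor

*herself* is a reflexive; Principle A requires it to be bound within its binding domain — the clause headed by 'compared'.
— Beth: subject of the matrix clause; c-commands the reflexive but lies outside its binding domain — cannot bind it (Principle A).
— Karen: object of the clause headed by 'compared'; c-commands the reflexive within its binding domain — allowed (Principle A).
— Sofia: possessor inside the subject DP of the clause headed by 'compared'; does not c-command the reflexive — cannot bind it (Principle A).
— Sofia's neighbor: subject of the clause headed by 'compared'; c-commands the reflexive within its binding domain — allowed (Principle A).
— Vera: possessor inside the subject DP of the clause headed by 'claimed'; does not c-command the reflexive — cannot bind it (Principle A).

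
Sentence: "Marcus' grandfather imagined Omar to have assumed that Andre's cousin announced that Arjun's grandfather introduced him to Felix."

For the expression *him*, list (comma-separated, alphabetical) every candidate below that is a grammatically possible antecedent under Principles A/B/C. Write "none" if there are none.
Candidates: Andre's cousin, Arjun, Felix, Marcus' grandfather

*him* is a pronoun; Principle B requires it to be free in its binding domain — the clause headed by 'introduced'.
— Andre's cousin: subject of the clause headed by 'announced'; c-commands the pronoun but lies outside its binding domain — allowed.
— Arjun: possessor inside the subject DP of the clause headed by 'introduced'; does not c-command the pronoun — Principle B does not apply; allowed.
— Felix: second object of the clause headed by 'introduced'; is c-commanded by the pronoun; coreference would bind this R-expression — blocked (Principle C).
— Marcus' grandfather: subject of the matrix clause; c-commands the pronoun but lies outside its binding domain — allowed.

Andre's cousin, Arjun, Marcus' grandfather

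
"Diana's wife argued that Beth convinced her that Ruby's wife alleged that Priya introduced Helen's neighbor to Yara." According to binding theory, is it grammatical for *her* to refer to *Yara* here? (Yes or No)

No

*Yara* is an R-expression; Principle C requires it to be free (not bound by any c-commanding expression).
— her: object of the clause headed by 'convinced'; the pronoun c-commands the R-expression — coreference blocked (Principle C).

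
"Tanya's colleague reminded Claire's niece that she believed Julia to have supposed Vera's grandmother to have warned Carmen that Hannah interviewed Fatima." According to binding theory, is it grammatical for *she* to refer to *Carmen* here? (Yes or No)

No

*Carmen* is an R-expression; Principle C requires it to be free (not bound by any c-commanding expression).
— she: subject of the clause headed by 'believed'; the pronoun c-commands the R-expression — coreference blocked (Principle C).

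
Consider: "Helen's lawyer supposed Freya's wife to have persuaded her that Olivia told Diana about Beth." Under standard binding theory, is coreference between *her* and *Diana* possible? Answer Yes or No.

No

*Diana* is an R-expression; Principle C requires it to be free (not bound by any c-commanding expression).
— her: object of the clause headed by 'persuaded'; the pronoun c-commands the R-expression — coreference blocked (Principle C).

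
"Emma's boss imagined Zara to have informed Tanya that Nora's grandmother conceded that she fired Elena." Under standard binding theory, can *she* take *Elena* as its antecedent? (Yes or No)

*she* is a pronoun; Principle B requires it to be free in its binding domain — the clause headed by 'fired'.
— Elena: object of the clause headed by 'fired'; is c-commanded by the pronoun; coreference would bind this R-expression — blocked (Principle C).

No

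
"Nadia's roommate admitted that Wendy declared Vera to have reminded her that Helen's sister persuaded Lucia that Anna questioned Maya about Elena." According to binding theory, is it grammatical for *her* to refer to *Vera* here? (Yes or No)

No

*Vera* is an R-expression; Principle C requires it to be free (not bound by any c-commanding expression).
— her: object of the clause headed by 'reminded'; the R-expression locally c-commands the pronoun — coreference blocked (Principle B on the pronoun).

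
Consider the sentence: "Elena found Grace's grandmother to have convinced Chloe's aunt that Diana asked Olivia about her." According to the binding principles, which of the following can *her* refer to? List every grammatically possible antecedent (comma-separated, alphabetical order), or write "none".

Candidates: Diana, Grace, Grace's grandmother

*her* is a pronoun; Principle B requires it to be free in its binding domain — the clause headed by 'asked'.
— Diana: subject of the clause headed by 'asked'; c-commands the pronoun within its binding domain — blocked (Principle B).
— Grace: possessor inside the subject DP of the clause headed by 'convinced'; does not c-command the pronoun — Principle B does not apply; allowed.
— Grace's grandmother: subject of the clause headed by 'convinced'; c-commands the pronoun but lies outside its binding domain — allowed.

Grace, Grace's grandmother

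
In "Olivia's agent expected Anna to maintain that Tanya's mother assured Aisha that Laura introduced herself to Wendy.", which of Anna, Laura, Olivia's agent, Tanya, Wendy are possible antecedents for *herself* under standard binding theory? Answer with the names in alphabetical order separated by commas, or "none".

*herself* is a reflexive; Principle A requires it to be bound within its binding domain — the clause headed by 'introduced'.
— Anna: subject of the clause headed by 'maintain'; c-commands the reflexive but lies outside its binding domain — cannot bind it (Principle A).
— Laura: subject of the clause headed by 'introduced'; c-commands the reflexive within its binding domain — allowed (Principle A).
— Olivia's agent: subject of the matrix clause; c-commands the reflexive but lies outside its binding domain — cannot bind it (Principle A).
— Tanya: possessor inside the subject DP of the clause headed by 'assured'; does not c-command the reflexive — cannot bind it (Principle A).
— Wendy: second object of the clause headed by 'introduced'; does not c-command the reflexive — cannot bind it (Principle A).

Laura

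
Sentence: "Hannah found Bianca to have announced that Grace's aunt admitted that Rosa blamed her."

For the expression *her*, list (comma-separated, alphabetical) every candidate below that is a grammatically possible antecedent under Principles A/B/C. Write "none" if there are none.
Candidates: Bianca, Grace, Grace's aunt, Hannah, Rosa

Bianca, Grace, Grace's aunt, Hannah

*her* is a pronoun; Principle B requires it to be free in its binding domain — the clause headed by 'blamed'.
— Bianca: subject of the clause headed by 'announced'; c-commands the pronoun but lies outside its binding domain — allowed.
— Grace: possessor inside the subject DP of the clause headed by 'admitted'; does not c-command the pronoun — Principle B does not apply; allowed.
— Grace's aunt: subject of the clause headed by 'admitted'; c-commands the pronoun but lies outside its binding domain — allowed.
— Hannah: subject of the matrix clause; c-commands the pronoun but lies outside its binding domain — allowed.
— Rosa: subject of the clause headed by 'blamed'; c-commands the pronoun within its binding domain — blocked (Principle B).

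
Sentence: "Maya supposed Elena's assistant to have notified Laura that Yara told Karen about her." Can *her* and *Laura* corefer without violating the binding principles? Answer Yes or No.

Yes

*Laura* is an R-expression; Principle C requires it to be free (not bound by any c-commanding expression).
— her: second object of the clause headed by 'told'; the pronoun does not c-command the R-expression — coreference allowed.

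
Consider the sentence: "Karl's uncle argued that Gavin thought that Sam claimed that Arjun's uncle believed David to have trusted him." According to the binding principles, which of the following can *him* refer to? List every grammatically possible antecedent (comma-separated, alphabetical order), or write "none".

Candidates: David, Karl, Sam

Karl, Sam

*him* is a pronoun; Principle B requires it to be free in its binding domain — the clause headed by 'trusted'.
— David: subject of the clause headed by 'trusted'; c-commands the pronoun within its binding domain — blocked (Principle B).
— Karl: possessor inside the subject DP of the matrix clause; does not c-command the pronoun — Principle B does not apply; allowed.
— Sam: subject of the clause headed by 'claimed'; c-commands the pronoun but lies outside its binding domain — allowed.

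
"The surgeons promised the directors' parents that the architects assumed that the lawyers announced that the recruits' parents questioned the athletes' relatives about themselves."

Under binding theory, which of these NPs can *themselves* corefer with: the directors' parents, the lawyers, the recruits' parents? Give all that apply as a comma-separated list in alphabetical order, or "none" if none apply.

*themselves* is a reflexive; Principle A requires it to be bound within its binding domain — the clause headed by 'questioned'.
— the directors' parents: object of the matrix clause; c-commands the reflexive but lies outside its binding domain — cannot bind it (Principle A).
— the lawyers: subject of the clause headed by 'announced'; c-commands the reflexive but lies outside its binding domain — cannot bind it (Principle A).
— the recruits' parents: subject of the clause headed by 'questioned'; c-commands the reflexive within its binding domain — allowed (Principle A).

the recruits' parents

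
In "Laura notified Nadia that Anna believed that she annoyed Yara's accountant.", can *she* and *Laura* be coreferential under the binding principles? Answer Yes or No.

Yes

*Laura* is an R-expression; Principle C requires it to be free (not bound by any c-commanding expression).
— she: subject of the clause headed by 'annoyed'; the pronoun does not c-command the R-expression — coreference allowed.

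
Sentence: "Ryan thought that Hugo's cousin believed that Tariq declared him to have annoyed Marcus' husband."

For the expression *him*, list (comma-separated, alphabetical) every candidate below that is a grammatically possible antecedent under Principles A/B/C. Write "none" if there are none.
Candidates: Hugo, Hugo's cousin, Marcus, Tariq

*him* is a pronoun; Principle B requires it to be free in its binding domain — the clause headed by 'declared'.
— Hugo: possessor inside the subject DP of the clause headed by 'believed'; does not c-command the pronoun — Principle B does not apply; allowed.
— Hugo's cousin: subject of the clause headed by 'believed'; c-commands the pronoun but lies outside its binding domain — allowed.
— Marcus: possessor inside the object DP of the clause headed by 'annoyed'; is c-commanded by the pronoun; coreference would bind this R-expression — blocked (Principle C).
— Tariq: subject of the clause headed by 'declared'; c-commands the pronoun within its binding domain — blocked (Principle B).

Hugo, Hugo's cousin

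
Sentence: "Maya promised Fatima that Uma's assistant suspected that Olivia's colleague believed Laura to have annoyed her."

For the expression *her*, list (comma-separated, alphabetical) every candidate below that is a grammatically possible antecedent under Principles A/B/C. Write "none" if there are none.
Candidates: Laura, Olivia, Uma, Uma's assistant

Olivia, Uma, Uma's assistant

*her* is a pronoun; Principle B requires it to be free in its binding domain — the clause headed by 'annoyed'.
— Laura: subject of the clause headed by 'annoyed'; c-commands the pronoun within its binding domain — blocked (Principle B).
— Olivia: possessor inside the subject DP of the clause headed by 'believed'; does not c-command the pronoun — Principle B does not apply; allowed.
— Uma: possessor inside the subject DP of the clause headed by 'suspected'; does not c-command the pronoun — Principle B does not apply; allowed.
— Uma's assistant: subject of the clause headed by 'suspected'; c-commands the pronoun but lies outside its binding domain — allowed.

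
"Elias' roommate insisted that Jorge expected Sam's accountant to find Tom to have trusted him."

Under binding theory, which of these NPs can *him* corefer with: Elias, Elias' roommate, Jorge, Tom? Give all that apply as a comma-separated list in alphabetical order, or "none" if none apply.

*him* is a pronoun; Principle B requires it to be free in its binding domain — the clause headed by 'trusted'.
— Elias: possessor inside the subject DP of the matrix clause; does not c-command the pronoun — Principle B does not apply; allowed.
— Elias' roommate: subject of the matrix clause; c-commands the pronoun but lies outside its binding domain — allowed.
— Jorge: subject of the clause headed by 'expected'; c-commands the pronoun but lies outside its binding domain — allowed.
— Tom: subject of the clause headed by 'trusted'; c-commands the pronoun within its binding domain — blocked (Principle B).

Elias, Elias' roommate, Jorge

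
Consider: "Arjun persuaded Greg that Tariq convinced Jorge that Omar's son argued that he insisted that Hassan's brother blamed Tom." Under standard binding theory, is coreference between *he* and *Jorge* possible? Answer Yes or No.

*Jorge* is an R-expression; Principle C requires it to be free (not bound by any c-commanding expression).
— he: subject of the clause headed by 'insisted'; the pronoun does not c-command the R-expression — coreference allowed.

Yes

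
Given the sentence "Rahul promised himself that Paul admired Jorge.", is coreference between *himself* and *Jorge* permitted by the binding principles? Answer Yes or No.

No

*himself* is a reflexive; Principle A requires it to be bound within its binding domain — the matrix clause.
— Jorge: object of the clause headed by 'admired'; does not c-command the reflexive — cannot bind it (Principle A).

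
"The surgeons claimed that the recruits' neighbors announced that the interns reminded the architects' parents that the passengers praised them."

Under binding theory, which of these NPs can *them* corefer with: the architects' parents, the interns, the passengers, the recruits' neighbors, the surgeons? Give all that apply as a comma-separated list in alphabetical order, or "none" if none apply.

the architects' parents, the interns, the recruits' neighbors, the surgeons

*them* is a pronoun; Principle B requires it to be free in its binding domain — the clause headed by 'praised'.
— the architects' parents: object of the clause headed by 'reminded'; c-commands the pronoun but lies outside its binding domain — allowed.
— the interns: subject of the clause headed by 'reminded'; c-commands the pronoun but lies outside its binding domain — allowed.
— the passengers: subject of the clause headed by 'praised'; c-commands the pronoun within its binding domain — blocked (Principle B).
— the recruits' neighbors: subject of the clause headed by 'announced'; c-commands the pronoun but lies outside its binding domain — allowed.
— the surgeons: subject of the matrix clause; c-commands the pronoun but lies outside its binding domain — allowed.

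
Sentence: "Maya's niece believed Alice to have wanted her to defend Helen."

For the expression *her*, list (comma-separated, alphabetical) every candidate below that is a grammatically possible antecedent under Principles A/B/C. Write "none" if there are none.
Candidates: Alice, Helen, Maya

Maya

*her* is a pronoun; Principle B requires it to be free in its binding domain — the clause headed by 'wanted'.
— Alice: subject of the clause headed by 'wanted'; c-commands the pronoun within its binding domain — blocked (Principle B).
— Helen: object of the clause headed by 'defend'; is c-commanded by the pronoun; coreference would bind this R-expression — blocked (Principle C).
— Maya: possessor inside the subject DP of the matrix clause; does not c-command the pronoun — Principle B does not apply; allowed.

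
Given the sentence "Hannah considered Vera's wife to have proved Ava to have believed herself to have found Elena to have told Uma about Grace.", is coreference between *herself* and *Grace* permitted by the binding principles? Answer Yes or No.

*herself* is a reflexive; Principle A requires it to be bound within its binding domain — the clause headed by 'believed'.
— Grace: second object of the clause headed by 'told'; does not c-command the reflexive — cannot bind it (Principle A).

No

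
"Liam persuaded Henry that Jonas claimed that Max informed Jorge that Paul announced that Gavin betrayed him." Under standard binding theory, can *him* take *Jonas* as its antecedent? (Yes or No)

Yes

*him* is a pronoun; Principle B requires it to be free in its binding domain — the clause headed by 'betrayed'.
— Jonas: subject of the clause headed by 'claimed'; c-commands the pronoun but lies outside its binding domain — allowed.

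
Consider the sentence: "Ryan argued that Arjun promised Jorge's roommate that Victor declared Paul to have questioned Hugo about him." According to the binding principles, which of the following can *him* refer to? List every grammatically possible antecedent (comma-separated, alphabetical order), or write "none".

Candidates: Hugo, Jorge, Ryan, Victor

*him* is a pronoun; Principle B requires it to be free in its binding domain — the clause headed by 'questioned'.
— Hugo: object of the clause headed by 'questioned'; c-commands the pronoun within its binding domain — blocked (Principle B).
— Jorge: possessor inside the object DP of the clause headed by 'promised'; does not c-command the pronoun — Principle B does not apply; allowed.
— Ryan: subject of the matrix clause; c-commands the pronoun but lies outside its binding domain — allowed.
— Victor: subject of the clause headed by 'declared'; c-commands the pronoun but lies outside its binding domain — allowed.

Jorge, Ryan, Victor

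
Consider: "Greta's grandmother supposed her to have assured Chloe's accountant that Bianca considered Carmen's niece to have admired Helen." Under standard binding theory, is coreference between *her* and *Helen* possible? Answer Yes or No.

No

*Helen* is an R-expression; Principle C requires it to be free (not bound by any c-commanding expression).
— her: subject of the clause headed by 'assured'; the pronoun c-commands the R-expression — coreference blocked (Principle C).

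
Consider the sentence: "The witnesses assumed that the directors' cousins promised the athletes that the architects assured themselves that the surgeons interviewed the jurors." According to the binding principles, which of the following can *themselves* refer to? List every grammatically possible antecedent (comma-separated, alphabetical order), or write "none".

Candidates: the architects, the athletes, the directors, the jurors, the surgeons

*themselves* is a reflexive; Principle A requires it to be bound within its binding domain — the clause headed by 'assured'.
— the architects: subject of the clause headed by 'assured'; c-commands the reflexive within its binding domain — allowed (Principle A).
— the athletes: object of the clause headed by 'promised'; c-commands the reflexive but lies outside its binding domain — cannot bind it (Principle A).
— the directors: possessor inside the subject DP of the clause headed by 'promised'; does not c-command the reflexive — cannot bind it (Principle A).
— the jurors: object of the clause headed by 'interviewed'; does not c-command the reflexive — cannot bind it (Principle A).
— the surgeons: subject of the clause headed by 'interviewed'; does not c-command the reflexive — cannot bind it (Principle A).

the architects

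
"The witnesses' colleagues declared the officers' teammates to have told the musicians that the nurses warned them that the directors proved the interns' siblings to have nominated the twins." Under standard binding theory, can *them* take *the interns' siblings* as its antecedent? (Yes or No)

*them* is a pronoun; Principle B requires it to be free in its binding domain — the clause headed by 'warned'.
— the interns' siblings: subject of the clause headed by 'nominated'; is c-commanded by the pronoun; coreference would bind this R-expression — blocked (Principle C).

No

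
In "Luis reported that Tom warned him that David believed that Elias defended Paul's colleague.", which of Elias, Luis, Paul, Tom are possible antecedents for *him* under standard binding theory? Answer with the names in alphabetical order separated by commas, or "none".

*him* is a pronoun; Principle B requires it to be free in its binding domain — the clause headed by 'warned'.
— Elias: subject of the clause headed by 'defended'; is c-commanded by the pronoun; coreference would bind this R-expression — blocked (Principle C).
— Luis: subject of the matrix clause; c-commands the pronoun but lies outside its binding domain — allowed.
— Paul: possessor inside the object DP of the clause headed by 'defended'; is c-commanded by the pronoun; coreference would bind this R-expression — blocked (Principle C).
— Tom: subject of the clause headed by 'warned'; c-commands the pronoun within its binding domain — blocked (Principle B).

Luis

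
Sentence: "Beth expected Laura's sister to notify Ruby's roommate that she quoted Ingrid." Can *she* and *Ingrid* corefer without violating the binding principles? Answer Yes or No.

*Ingrid* is an R-expression; Principle C requires it to be free (not bound by any c-commanding expression).
— she: subject of the clause headed by 'quoted'; the pronoun c-commands the R-expression — coreference blocked (Principle C).

No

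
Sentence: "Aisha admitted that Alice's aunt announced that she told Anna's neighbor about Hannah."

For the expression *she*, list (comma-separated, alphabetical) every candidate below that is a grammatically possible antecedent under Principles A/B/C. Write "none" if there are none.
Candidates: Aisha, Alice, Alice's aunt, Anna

*she* is a pronoun; Principle B requires it to be free in its binding domain — the clause headed by 'told'.
— Aisha: subject of the matrix clause; c-commands the pronoun but lies outside its binding domain — allowed.
— Alice: possessor inside the subject DP of the clause headed by 'announced'; does not c-command the pronoun — Principle B does not apply; allowed.
— Alice's aunt: subject of the clause headed by 'announced'; c-commands the pronoun but lies outside its binding domain — allowed.
— Anna: possessor inside the object DP of the clause headed by 'told'; is c-commanded by the pronoun; coreference would bind this R-expression — blocked (Principle C).

Aisha, Alice, Alice's aunt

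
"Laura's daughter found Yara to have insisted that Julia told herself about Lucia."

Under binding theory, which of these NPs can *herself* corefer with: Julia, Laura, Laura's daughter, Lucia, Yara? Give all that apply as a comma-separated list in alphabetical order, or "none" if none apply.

*herself* is a reflexive; Principle A requires it to be bound within its binding domain — the clause headed by 'told'.
— Julia: subject of the clause headed by 'told'; c-commands the reflexive within its binding domain — allowed (Principle A).
— Laura: possessor inside the subject DP of the matrix clause; does not c-command the reflexive — cannot bind it (Principle A).
— Laura's daughter: subject of the matrix clause; c-commands the reflexive but lies outside its binding domain — cannot bind it (Principle A).
— Lucia: second object of the clause headed by 'told'; does not c-command the reflexive — cannot bind it (Principle A).
— Yara: subject of the clause headed by 'insisted'; c-commands the reflexive but lies outside its binding domain — cannot bind it (Principle A).

Julia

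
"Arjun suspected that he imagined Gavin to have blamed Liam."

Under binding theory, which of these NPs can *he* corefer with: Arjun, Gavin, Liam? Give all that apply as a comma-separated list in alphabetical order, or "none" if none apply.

*he* is a pronoun; Principle B requires it to be free in its binding domain — the clause headed by 'imagined'.
— Arjun: subject of the matrix clause; c-commands the pronoun but lies outside its binding domain — allowed.
— Gavin: subject of the clause headed by 'blamed'; is c-commanded by the pronoun; coreference would bind this R-expression — blocked (Principle C).
— Liam: object of the clause headed by 'blamed'; is c-commanded by the pronoun; coreference would bind this R-expression — blocked (Principle C).

Arjun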